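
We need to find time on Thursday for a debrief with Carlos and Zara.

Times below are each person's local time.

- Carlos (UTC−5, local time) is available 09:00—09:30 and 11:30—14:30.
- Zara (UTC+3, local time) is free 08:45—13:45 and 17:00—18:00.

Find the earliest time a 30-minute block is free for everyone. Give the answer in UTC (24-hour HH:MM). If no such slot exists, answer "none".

Carlos → UTC: 14:00–14:30, 16:30–19:30.
Zara → UTC: 05:45–10:45, 14:00–15:00.
Carlos ∩ Zara: 14:00–14:30.
Windows ≥ 30 min: 14:00–14:30.
Earliest such window starts at 14:00.

14:00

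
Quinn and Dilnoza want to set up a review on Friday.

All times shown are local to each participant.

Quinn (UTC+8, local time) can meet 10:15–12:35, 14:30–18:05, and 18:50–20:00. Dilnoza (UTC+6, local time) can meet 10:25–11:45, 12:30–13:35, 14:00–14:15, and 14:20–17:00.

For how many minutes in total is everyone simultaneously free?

Quinn → UTC: 02:15–04:35, 06:30–10:05, 10:50–12:00.
Dilnoza → UTC: 04:25–05:45, 06:30–07:35, 08:00–08:15, 08:20–11:00.
Quinn ∩ Dilnoza: 04:25–04:35, 06:30–07:35, 08:00–08:15, 08:20–10:05, 10:50–11:00.
Total common minutes: 10 + 65 + 15 + 105 + 10 = 205.

205 minutes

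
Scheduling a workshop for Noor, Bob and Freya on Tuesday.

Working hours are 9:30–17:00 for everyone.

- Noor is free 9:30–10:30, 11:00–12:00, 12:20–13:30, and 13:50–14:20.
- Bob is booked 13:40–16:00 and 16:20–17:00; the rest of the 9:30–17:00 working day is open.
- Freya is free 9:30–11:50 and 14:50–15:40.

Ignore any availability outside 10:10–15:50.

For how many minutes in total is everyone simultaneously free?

Bob free within 09:30–17:00: 09:30–13:40, 16:00–16:20.
Noor ∩ Bob: 09:30–10:30, 11:00–12:00, 12:20–13:30.
Noor ∩ Bob ∩ Freya: 09:30–10:30, 11:00–11:50.
Restricted to 10:10–15:50: 10:10–10:30, 11:00–11:50.
Total common minutes: 20 + 50 = 70.

70 minutes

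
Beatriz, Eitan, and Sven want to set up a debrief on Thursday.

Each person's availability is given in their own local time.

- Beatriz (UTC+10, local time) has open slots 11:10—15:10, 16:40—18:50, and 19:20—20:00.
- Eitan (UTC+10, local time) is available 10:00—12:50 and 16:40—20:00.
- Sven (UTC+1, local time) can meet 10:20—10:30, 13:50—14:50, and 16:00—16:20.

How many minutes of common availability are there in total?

Beatriz → UTC: 01:10–05:10, 06:40–08:50, 09:20–10:00.
Eitan → UTC: 00:00–02:50, 06:40–10:00.
Sven → UTC: 09:20–09:30, 12:50–13:50, 15:00–15:20.
Beatriz ∩ Eitan: 01:10–02:50, 06:40–08:50, 09:20–10:00.
Beatriz ∩ Eitan ∩ Sven: 09:20–09:30.
Total common minutes: 10.

10 minutes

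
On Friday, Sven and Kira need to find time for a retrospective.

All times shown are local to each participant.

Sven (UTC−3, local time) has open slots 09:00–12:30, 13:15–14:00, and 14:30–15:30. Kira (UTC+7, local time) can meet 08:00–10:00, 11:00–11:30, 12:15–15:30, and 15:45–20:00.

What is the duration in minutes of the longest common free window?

Sven → UTC: 12:00–15:30, 16:15–17:00, 17:30–18:30.
Kira → UTC: 01:00–03:00, 04:00–04:30, 05:15–08:30, 08:45–13:00.
Sven ∩ Kira: 12:00–13:00.
Single common window of 60 minutes.

60 minutes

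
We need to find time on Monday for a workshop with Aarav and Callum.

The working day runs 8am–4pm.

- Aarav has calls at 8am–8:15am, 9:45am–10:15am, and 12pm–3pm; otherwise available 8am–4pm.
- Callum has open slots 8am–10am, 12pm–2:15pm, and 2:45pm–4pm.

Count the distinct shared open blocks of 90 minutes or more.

Aarav free within 08:00–16:00: 08:15–09:45, 10:15–12:00, 15:00–16:00.
Aarav ∩ Callum: 08:15–09:45, 15:00–16:00.
Windows ≥ 90 min: 08:15–09:45.
That's 1 window.

1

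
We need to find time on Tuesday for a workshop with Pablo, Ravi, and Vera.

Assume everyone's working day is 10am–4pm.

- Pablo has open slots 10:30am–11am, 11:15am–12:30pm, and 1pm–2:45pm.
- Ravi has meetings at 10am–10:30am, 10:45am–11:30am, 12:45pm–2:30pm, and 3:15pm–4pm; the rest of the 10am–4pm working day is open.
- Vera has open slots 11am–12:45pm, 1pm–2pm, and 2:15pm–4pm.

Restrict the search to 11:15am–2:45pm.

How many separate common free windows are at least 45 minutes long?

Ravi free within 10:00–16:00: 10:30–10:45, 11:30–12:45, 14:30–15:15.
Pablo ∩ Ravi: 10:30–10:45, 11:30–12:30, 14:30–14:45.
Pablo ∩ Ravi ∩ Vera: 11:30–12:30, 14:30–14:45.
Restricted to 11:15–14:45: 11:30–12:30, 14:30–14:45.
Windows ≥ 45 min: 11:30–12:30.
That's 1 window.

1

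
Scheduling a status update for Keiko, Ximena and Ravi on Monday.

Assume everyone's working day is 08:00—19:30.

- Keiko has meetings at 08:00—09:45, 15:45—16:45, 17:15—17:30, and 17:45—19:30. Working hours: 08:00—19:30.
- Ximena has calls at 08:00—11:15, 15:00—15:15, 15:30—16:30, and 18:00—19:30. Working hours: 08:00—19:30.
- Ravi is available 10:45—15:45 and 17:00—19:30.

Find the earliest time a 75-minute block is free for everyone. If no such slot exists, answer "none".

11:15

Keiko free within 08:00–19:30: 09:45–15:45, 16:45–17:15, 17:30–17:45.
Ximena free within 08:00–19:30: 11:15–15:00, 15:15–15:30, 16:30–18:00.
Keiko ∩ Ximena: 11:15–15:00, 15:15–15:30, 16:45–17:15, 17:30–17:45.
Keiko ∩ Ximena ∩ Ravi: 11:15–15:00, 15:15–15:30, 17:00–17:15, 17:30–17:45.
Windows ≥ 75 min: 11:15–15:00.
Earliest such window starts at 11:15.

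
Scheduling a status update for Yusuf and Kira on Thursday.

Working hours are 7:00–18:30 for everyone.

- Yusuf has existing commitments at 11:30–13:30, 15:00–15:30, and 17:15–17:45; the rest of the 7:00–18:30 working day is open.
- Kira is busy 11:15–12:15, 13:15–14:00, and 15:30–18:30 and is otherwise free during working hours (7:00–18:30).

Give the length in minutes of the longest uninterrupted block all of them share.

255 minutes

Yusuf free within 07:00–18:30: 07:00–11:30, 13:30–15:00, 15:30–17:15, 17:45–18:30.
Kira free within 07:00–18:30: 07:00–11:15, 12:15–13:15, 14:00–15:30.
Yusuf ∩ Kira: 07:00–11:15, 14:00–15:00.
Common window lengths: 255, 60 min; longest is 255.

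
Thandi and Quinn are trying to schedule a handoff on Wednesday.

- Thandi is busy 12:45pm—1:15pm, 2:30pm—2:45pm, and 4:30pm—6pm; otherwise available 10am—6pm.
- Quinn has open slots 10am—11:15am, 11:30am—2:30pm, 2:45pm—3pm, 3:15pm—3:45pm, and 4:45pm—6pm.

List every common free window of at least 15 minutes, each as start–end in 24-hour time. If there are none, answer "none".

Thandi free within 10:00–18:00: 10:00–12:45, 13:15–14:30, 14:45–16:30.
Thandi ∩ Quinn: 10:00–11:15, 11:30–12:45, 13:15–14:30, 14:45–15:00, 15:15–15:45.
Windows ≥ 15 min: 10:00–11:15, 11:30–12:45, 13:15–14:30, 14:45–15:00, 15:15–15:45.

10:00–11:15, 11:30–12:45, 13:15–14:30, 14:45–15:00, 15:15–15:45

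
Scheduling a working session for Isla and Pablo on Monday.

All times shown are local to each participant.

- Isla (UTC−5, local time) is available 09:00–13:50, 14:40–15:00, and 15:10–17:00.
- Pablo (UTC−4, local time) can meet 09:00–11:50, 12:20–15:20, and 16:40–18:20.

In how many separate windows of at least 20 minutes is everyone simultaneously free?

Isla → UTC: 14:00–18:50, 19:40–20:00, 20:10–22:00.
Pablo → UTC: 13:00–15:50, 16:20–19:20, 20:40–22:20.
Isla ∩ Pablo: 14:00–15:50, 16:20–18:50, 20:40–22:00.
Windows ≥ 20 min: 14:00–15:50, 16:20–18:50, 20:40–22:00.
That's 3 windows.

3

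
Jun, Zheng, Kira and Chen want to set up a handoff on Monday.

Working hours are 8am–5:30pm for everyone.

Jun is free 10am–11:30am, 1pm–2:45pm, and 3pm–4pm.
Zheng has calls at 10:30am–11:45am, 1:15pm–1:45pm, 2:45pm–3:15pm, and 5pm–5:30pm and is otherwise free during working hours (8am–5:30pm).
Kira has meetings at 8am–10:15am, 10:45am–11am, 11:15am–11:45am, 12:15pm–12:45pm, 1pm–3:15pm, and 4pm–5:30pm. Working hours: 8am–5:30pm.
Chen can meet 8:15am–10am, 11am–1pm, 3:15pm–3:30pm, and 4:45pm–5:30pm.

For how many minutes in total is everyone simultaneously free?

15 minutes

Zheng free within 08:00–17:30: 08:00–10:30, 11:45–13:15, 13:45–14:45, 15:15–17:00.
Kira free within 08:00–17:30: 10:15–10:45, 11:00–11:15, 11:45–12:15, 12:45–13:00, 15:15–16:00.
Jun ∩ Zheng: 10:00–10:30, 13:00–13:15, 13:45–14:45, 15:15–16:00.
Jun ∩ Zheng ∩ Kira: 10:15–10:30, 15:15–16:00.
Jun ∩ Zheng ∩ Kira ∩ Chen: 15:15–15:30.
Total common minutes: 15.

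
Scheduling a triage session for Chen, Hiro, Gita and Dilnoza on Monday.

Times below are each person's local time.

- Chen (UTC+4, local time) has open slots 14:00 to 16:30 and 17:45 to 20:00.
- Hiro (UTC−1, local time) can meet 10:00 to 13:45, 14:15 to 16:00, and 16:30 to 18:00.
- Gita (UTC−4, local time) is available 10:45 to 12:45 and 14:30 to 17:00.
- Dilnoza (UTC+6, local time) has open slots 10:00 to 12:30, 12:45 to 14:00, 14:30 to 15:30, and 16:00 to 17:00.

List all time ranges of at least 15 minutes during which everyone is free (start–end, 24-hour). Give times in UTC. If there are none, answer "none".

none

Chen → UTC: 10:00–12:30, 13:45–16:00.
Hiro → UTC: 11:00–14:45, 15:15–17:00, 17:30–19:00.
Gita → UTC: 14:45–16:45, 18:30–21:00.
Dilnoza → UTC: 04:00–06:30, 06:45–08:00, 08:30–09:30, 10:00–11:00.
Chen ∩ Hiro: 11:00–12:30, 13:45–14:45, 15:15–16:00.
Chen ∩ Hiro ∩ Gita: 15:15–16:00.
Chen ∩ Hiro ∩ Gita ∩ Dilnoza: (none).
Windows ≥ 15 min: (none).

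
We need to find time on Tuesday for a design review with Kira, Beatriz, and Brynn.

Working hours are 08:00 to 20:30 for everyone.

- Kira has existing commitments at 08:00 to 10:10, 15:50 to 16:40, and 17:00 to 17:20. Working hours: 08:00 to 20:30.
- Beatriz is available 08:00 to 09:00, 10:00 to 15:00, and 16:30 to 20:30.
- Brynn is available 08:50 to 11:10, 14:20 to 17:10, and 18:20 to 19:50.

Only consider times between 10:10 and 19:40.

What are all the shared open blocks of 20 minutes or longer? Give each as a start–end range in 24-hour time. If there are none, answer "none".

Kira free within 08:00–20:30: 10:10–15:50, 16:40–17:00, 17:20–20:30.
Kira ∩ Beatriz: 10:10–15:00, 16:40–17:00, 17:20–20:30.
Kira ∩ Beatriz ∩ Brynn: 10:10–11:10, 14:20–15:00, 16:40–17:00, 18:20–19:50.
Restricted to 10:10–19:40: 10:10–11:10, 14:20–15:00, 16:40–17:00, 18:20–19:40.
Windows ≥ 20 min: 10:10–11:10, 14:20–15:00, 16:40–17:00, 18:20–19:40.

10:10–11:10, 14:20–15:00, 16:40–17:00, 18:20–19:40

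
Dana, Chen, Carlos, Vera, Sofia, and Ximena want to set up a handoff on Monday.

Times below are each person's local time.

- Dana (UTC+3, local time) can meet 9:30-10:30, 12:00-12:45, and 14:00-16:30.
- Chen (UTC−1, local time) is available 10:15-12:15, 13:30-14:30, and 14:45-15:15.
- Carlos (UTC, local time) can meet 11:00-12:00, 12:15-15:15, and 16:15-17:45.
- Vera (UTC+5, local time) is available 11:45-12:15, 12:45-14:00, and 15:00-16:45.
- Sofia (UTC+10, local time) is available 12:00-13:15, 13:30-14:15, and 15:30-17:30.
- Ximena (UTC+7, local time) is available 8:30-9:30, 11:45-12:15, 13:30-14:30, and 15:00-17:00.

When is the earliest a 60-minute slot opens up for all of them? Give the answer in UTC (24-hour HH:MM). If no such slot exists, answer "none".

Dana → UTC: 06:30–07:30, 09:00–09:45, 11:00–13:30.
Chen → UTC: 11:15–13:15, 14:30–15:30, 15:45–16:15.
Carlos → UTC: 11:00–12:00, 12:15–15:15, 16:15–17:45.
Vera → UTC: 06:45–07:15, 07:45–09:00, 10:00–11:45.
Sofia → UTC: 02:00–03:15, 03:30–04:15, 05:30–07:30.
Ximena → UTC: 01:30–02:30, 04:45–05:15, 06:30–07:30, 08:00–10:00.
Dana ∩ Chen: 11:15–13:15.
Dana ∩ Chen ∩ Carlos: 11:15–12:00, 12:15–13:15.
Dana ∩ Chen ∩ Carlos ∩ Vera: 11:15–11:45.
Dana ∩ Chen ∩ Carlos ∩ Vera ∩ Sofia: (none).
Dana ∩ Chen ∩ Carlos ∩ Vera ∩ Sofia ∩ Ximena: (none).
Windows ≥ 60 min: (none).

none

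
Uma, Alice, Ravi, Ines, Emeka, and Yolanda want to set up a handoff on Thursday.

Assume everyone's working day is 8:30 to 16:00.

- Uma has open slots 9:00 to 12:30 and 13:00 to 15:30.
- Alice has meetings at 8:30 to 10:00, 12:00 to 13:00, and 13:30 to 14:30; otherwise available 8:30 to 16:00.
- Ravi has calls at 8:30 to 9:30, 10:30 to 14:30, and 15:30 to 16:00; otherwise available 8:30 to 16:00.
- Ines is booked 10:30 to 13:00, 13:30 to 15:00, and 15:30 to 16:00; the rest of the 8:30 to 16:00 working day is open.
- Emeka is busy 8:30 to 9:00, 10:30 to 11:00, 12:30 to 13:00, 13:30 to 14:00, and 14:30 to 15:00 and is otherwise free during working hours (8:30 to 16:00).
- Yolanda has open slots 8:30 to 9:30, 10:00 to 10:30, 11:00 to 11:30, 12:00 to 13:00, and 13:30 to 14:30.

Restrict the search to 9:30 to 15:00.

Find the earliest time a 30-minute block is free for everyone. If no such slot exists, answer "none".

Alice free within 08:30–16:00: 10:00–12:00, 13:00–13:30, 14:30–16:00.
Ravi free within 08:30–16:00: 09:30–10:30, 14:30–15:30.
Ines free within 08:30–16:00: 08:30–10:30, 13:00–13:30, 15:00–15:30.
Emeka free within 08:30–16:00: 09:00–10:30, 11:00–12:30, 13:00–13:30, 14:00–14:30, 15:00–16:00.
Uma ∩ Alice: 10:00–12:00, 13:00–13:30, 14:30–15:30.
Uma ∩ Alice ∩ Ravi: 10:00–10:30, 14:30–15:30.
Uma ∩ Alice ∩ Ravi ∩ Ines: 10:00–10:30, 15:00–15:30.
Uma ∩ Alice ∩ Ravi ∩ Ines ∩ Emeka: 10:00–10:30, 15:00–15:30.
Uma ∩ Alice ∩ Ravi ∩ Ines ∩ Emeka ∩ Yolanda: 10:00–10:30.
Restricted to 09:30–15:00: 10:00–10:30.
Windows ≥ 30 min: 10:00–10:30.
Earliest such window starts at 10:00.

10:00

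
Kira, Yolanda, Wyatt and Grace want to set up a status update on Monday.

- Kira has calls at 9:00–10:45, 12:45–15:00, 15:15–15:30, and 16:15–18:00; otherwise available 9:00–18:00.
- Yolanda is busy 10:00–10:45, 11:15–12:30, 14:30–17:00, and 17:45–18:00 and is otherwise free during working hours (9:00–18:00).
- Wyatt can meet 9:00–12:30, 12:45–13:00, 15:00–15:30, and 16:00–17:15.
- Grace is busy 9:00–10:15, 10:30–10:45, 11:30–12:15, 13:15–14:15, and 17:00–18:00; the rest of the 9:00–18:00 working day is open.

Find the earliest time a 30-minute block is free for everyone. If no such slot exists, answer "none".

10:45

Kira free within 09:00–18:00: 10:45–12:45, 15:00–15:15, 15:30–16:15.
Yolanda free within 09:00–18:00: 09:00–10:00, 10:45–11:15, 12:30–14:30, 17:00–17:45.
Grace free within 09:00–18:00: 10:15–10:30, 10:45–11:30, 12:15–13:15, 14:15–17:00.
Kira ∩ Yolanda: 10:45–11:15, 12:30–12:45.
Kira ∩ Yolanda ∩ Wyatt: 10:45–11:15.
Kira ∩ Yolanda ∩ Wyatt ∩ Grace: 10:45–11:15.
Windows ≥ 30 min: 10:45–11:15.
Earliest such window starts at 10:45.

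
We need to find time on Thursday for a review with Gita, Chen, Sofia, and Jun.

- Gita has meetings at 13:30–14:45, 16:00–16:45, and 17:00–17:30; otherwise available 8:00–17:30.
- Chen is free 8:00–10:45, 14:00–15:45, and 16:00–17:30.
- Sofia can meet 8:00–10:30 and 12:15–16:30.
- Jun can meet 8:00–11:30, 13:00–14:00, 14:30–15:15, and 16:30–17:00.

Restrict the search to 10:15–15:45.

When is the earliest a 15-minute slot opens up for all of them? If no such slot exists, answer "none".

Gita free within 08:00–17:30: 08:00–13:30, 14:45–16:00, 16:45–17:00.
Gita ∩ Chen: 08:00–10:45, 14:45–15:45, 16:45–17:00.
Gita ∩ Chen ∩ Sofia: 08:00–10:30, 14:45–15:45.
Gita ∩ Chen ∩ Sofia ∩ Jun: 08:00–10:30, 14:45–15:15.
Restricted to 10:15–15:45: 10:15–10:30, 14:45–15:15.
Windows ≥ 15 min: 10:15–10:30, 14:45–15:15.
Earliest such window starts at 10:15.

10:15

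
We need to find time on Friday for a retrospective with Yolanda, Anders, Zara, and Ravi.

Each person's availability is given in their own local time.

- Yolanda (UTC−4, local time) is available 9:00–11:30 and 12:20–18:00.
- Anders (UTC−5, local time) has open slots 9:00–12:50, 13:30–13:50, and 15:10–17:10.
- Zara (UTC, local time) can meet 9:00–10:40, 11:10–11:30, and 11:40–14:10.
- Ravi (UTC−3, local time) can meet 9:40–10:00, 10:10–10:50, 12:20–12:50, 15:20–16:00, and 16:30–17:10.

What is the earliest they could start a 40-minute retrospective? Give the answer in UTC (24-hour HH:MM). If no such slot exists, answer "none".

Yolanda → UTC: 13:00–15:30, 16:20–22:00.
Anders → UTC: 14:00–17:50, 18:30–18:50, 20:10–22:10.
Zara → UTC: 09:00–10:40, 11:10–11:30, 11:40–14:10.
Ravi → UTC: 12:40–13:00, 13:10–13:50, 15:20–15:50, 18:20–19:00, 19:30–20:10.
Yolanda ∩ Anders: 14:00–15:30, 16:20–17:50, 18:30–18:50, 20:10–22:00.
Yolanda ∩ Anders ∩ Zara: 14:00–14:10.
Yolanda ∩ Anders ∩ Zara ∩ Ravi: (none).
Windows ≥ 40 min: (none).

none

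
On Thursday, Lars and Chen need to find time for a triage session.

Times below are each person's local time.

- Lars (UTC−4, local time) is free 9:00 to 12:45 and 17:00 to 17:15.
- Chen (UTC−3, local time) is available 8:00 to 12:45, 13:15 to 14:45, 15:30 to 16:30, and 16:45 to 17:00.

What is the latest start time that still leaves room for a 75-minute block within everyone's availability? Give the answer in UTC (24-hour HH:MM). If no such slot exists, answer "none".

Lars → UTC: 13:00–16:45, 21:00–21:15.
Chen → UTC: 11:00–15:45, 16:15–17:45, 18:30–19:30, 19:45–20:00.
Lars ∩ Chen: 13:00–15:45, 16:15–16:45.
Windows ≥ 75 min: 13:00–15:45.
Latest start in the last window 13:00–15:45 is 15:45 − 75 min = 14:30.

14:30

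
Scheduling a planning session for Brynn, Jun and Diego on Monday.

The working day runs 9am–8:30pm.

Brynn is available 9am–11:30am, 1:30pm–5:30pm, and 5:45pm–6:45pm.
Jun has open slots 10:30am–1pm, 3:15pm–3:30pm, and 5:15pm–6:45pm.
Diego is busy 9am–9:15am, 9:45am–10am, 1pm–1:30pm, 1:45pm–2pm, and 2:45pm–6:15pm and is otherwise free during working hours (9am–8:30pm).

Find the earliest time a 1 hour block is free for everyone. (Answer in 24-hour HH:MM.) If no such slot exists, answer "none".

Diego free within 09:00–20:30: 09:15–09:45, 10:00–13:00, 13:30–13:45, 14:00–14:45, 18:15–20:30.
Brynn ∩ Jun: 10:30–11:30, 15:15–15:30, 17:15–17:30, 17:45–18:45.
Brynn ∩ Jun ∩ Diego: 10:30–11:30, 18:15–18:45.
Windows ≥ 60 min: 10:30–11:30.
Earliest such window starts at 10:30.

10:30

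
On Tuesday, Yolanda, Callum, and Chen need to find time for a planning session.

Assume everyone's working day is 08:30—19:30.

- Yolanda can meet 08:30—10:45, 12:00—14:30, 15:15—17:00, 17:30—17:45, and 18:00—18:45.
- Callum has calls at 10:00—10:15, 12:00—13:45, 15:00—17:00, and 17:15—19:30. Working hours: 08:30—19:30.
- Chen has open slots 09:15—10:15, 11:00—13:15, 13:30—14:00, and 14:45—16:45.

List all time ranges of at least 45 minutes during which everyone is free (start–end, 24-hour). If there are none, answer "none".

Callum free within 08:30–19:30: 08:30–10:00, 10:15–12:00, 13:45–15:00, 17:00–17:15.
Yolanda ∩ Callum: 08:30–10:00, 10:15–10:45, 13:45–14:30.
Yolanda ∩ Callum ∩ Chen: 09:15–10:00, 13:45–14:00.
Windows ≥ 45 min: 09:15–10:00.

09:15–10:00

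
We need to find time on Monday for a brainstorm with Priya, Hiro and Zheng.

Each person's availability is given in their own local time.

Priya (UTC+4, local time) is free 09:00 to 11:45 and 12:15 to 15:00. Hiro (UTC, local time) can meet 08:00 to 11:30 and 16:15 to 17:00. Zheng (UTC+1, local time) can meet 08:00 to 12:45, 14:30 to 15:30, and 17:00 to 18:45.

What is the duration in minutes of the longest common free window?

Priya → UTC: 05:00–07:45, 08:15–11:00.
Hiro → UTC: 08:00–11:30, 16:15–17:00.
Zheng → UTC: 07:00–11:45, 13:30–14:30, 16:00–17:45.
Priya ∩ Hiro: 08:15–11:00.
Priya ∩ Hiro ∩ Zheng: 08:15–11:00.
Single common window of 165 minutes.

165 minutes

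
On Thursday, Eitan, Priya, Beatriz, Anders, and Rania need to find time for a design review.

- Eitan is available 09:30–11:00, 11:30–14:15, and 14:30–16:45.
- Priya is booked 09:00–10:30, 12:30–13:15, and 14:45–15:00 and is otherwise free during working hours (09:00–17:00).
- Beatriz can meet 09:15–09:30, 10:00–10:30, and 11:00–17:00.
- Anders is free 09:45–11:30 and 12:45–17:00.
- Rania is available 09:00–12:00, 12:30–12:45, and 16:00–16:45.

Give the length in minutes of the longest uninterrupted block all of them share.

45 minutes

Priya free within 09:00–17:00: 10:30–12:30, 13:15–14:45, 15:00–17:00.
Eitan ∩ Priya: 10:30–11:00, 11:30–12:30, 13:15–14:15, 14:30–14:45, 15:00–16:45.
Eitan ∩ Priya ∩ Beatriz: 11:30–12:30, 13:15–14:15, 14:30–14:45, 15:00–16:45.
Eitan ∩ Priya ∩ Beatriz ∩ Anders: 13:15–14:15, 14:30–14:45, 15:00–16:45.
Eitan ∩ Priya ∩ Beatriz ∩ Anders ∩ Rania: 16:00–16:45.
Single common window of 45 minutes.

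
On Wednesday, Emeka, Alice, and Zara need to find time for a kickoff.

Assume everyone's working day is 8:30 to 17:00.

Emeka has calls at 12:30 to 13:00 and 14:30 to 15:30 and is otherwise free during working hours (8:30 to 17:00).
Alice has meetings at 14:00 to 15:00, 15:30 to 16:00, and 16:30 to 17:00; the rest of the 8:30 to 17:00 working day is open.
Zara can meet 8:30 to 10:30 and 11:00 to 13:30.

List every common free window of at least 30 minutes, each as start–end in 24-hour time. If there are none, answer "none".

Emeka free within 08:30–17:00: 08:30–12:30, 13:00–14:30, 15:30–17:00.
Alice free within 08:30–17:00: 08:30–14:00, 15:00–15:30, 16:00–16:30.
Emeka ∩ Alice: 08:30–12:30, 13:00–14:00, 16:00–16:30.
Emeka ∩ Alice ∩ Zara: 08:30–10:30, 11:00–12:30, 13:00–13:30.
Windows ≥ 30 min: 08:30–10:30, 11:00–12:30, 13:00–13:30.

08:30–10:30, 11:00–12:30, 13:00–13:30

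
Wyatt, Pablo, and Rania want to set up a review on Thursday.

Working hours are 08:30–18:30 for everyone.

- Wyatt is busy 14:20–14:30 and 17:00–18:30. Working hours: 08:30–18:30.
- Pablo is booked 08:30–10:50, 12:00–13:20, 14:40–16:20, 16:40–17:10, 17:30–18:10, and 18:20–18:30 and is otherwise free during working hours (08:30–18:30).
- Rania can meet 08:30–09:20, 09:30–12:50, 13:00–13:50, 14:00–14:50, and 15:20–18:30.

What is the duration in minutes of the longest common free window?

70 minutes

Wyatt free within 08:30–18:30: 08:30–14:20, 14:30–17:00.
Pablo free within 08:30–18:30: 10:50–12:00, 13:20–14:40, 16:20–16:40, 17:10–17:30, 18:10–18:20.
Wyatt ∩ Pablo: 10:50–12:00, 13:20–14:20, 14:30–14:40, 16:20–16:40.
Wyatt ∩ Pablo ∩ Rania: 10:50–12:00, 13:20–13:50, 14:00–14:20, 14:30–14:40, 16:20–16:40.
Common window lengths: 70, 30, 20, 10, 20 min; longest is 70.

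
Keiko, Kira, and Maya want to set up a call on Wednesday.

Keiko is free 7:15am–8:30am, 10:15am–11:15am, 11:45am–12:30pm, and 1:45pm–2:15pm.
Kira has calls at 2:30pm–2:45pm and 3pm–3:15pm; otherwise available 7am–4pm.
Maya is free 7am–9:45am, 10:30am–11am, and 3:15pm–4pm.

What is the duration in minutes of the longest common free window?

75 minutes

Kira free within 07:00–16:00: 07:00–14:30, 14:45–15:00, 15:15–16:00.
Keiko ∩ Kira: 07:15–08:30, 10:15–11:15, 11:45–12:30, 13:45–14:15.
Keiko ∩ Kira ∩ Maya: 07:15–08:30, 10:30–11:00.
Common window lengths: 75, 30 min; longest is 75.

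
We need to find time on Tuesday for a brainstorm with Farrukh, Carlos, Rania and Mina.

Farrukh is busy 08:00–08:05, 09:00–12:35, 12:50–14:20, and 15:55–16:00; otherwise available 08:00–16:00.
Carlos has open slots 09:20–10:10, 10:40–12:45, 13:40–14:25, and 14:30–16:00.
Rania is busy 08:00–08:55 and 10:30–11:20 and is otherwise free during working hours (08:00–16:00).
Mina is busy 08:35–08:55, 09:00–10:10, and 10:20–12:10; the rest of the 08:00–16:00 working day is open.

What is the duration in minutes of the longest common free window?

Farrukh free within 08:00–16:00: 08:05–09:00, 12:35–12:50, 14:20–15:55.
Rania free within 08:00–16:00: 08:55–10:30, 11:20–16:00.
Mina free within 08:00–16:00: 08:00–08:35, 08:55–09:00, 10:10–10:20, 12:10–16:00.
Farrukh ∩ Carlos: 12:35–12:45, 14:20–14:25, 14:30–15:55.
Farrukh ∩ Carlos ∩ Rania: 12:35–12:45, 14:20–14:25, 14:30–15:55.
Farrukh ∩ Carlos ∩ Rania ∩ Mina: 12:35–12:45, 14:20–14:25, 14:30–15:55.
Common window lengths: 10, 5, 85 min; longest is 85.

85 minutes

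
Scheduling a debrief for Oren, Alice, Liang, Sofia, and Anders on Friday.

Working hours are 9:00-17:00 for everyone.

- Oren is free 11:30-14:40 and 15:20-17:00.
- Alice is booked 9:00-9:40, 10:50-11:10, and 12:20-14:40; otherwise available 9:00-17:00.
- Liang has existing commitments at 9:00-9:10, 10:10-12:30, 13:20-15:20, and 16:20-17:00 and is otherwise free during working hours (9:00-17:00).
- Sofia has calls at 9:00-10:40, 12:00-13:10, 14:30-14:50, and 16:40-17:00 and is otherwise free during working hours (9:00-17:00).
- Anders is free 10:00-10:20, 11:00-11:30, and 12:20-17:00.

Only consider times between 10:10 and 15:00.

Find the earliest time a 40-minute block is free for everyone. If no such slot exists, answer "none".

none

Alice free within 09:00–17:00: 09:40–10:50, 11:10–12:20, 14:40–17:00.
Liang free within 09:00–17:00: 09:10–10:10, 12:30–13:20, 15:20–16:20.
Sofia free within 09:00–17:00: 10:40–12:00, 13:10–14:30, 14:50–16:40.
Oren ∩ Alice: 11:30–12:20, 15:20–17:00.
Oren ∩ Alice ∩ Liang: 15:20–16:20.
Oren ∩ Alice ∩ Liang ∩ Sofia: 15:20–16:20.
Oren ∩ Alice ∩ Liang ∩ Sofia ∩ Anders: 15:20–16:20.
Restricted to 10:10–15:00: (none).
Windows ≥ 40 min: (none).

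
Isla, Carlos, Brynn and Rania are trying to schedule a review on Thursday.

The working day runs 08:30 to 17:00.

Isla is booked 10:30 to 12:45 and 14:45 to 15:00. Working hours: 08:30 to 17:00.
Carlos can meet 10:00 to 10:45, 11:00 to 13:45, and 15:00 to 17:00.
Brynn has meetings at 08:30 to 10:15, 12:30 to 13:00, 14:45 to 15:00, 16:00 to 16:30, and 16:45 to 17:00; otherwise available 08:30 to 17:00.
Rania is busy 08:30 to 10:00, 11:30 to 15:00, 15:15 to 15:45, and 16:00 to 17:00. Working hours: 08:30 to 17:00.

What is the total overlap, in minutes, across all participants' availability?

Isla free within 08:30–17:00: 08:30–10:30, 12:45–14:45, 15:00–17:00.
Brynn free within 08:30–17:00: 10:15–12:30, 13:00–14:45, 15:00–16:00, 16:30–16:45.
Rania free within 08:30–17:00: 10:00–11:30, 15:00–15:15, 15:45–16:00.
Isla ∩ Carlos: 10:00–10:30, 12:45–13:45, 15:00–17:00.
Isla ∩ Carlos ∩ Brynn: 10:15–10:30, 13:00–13:45, 15:00–16:00, 16:30–16:45.
Isla ∩ Carlos ∩ Brynn ∩ Rania: 10:15–10:30, 15:00–15:15, 15:45–16:00.
Total common minutes: 15 + 15 + 15 = 45.

45 minutes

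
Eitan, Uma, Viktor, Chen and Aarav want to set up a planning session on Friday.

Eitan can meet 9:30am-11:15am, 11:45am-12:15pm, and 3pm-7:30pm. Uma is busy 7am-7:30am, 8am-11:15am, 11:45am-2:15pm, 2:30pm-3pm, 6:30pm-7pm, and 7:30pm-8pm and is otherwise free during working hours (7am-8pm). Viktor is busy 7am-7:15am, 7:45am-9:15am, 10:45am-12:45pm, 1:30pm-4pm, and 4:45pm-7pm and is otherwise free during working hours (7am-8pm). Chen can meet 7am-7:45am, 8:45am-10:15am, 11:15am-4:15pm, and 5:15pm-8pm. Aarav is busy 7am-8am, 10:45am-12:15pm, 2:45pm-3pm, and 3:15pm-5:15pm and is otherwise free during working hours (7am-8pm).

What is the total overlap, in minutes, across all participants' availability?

Uma free within 07:00–20:00: 07:30–08:00, 11:15–11:45, 14:15–14:30, 15:00–18:30, 19:00–19:30.
Viktor free within 07:00–20:00: 07:15–07:45, 09:15–10:45, 12:45–13:30, 16:00–16:45, 19:00–20:00.
Aarav free within 07:00–20:00: 08:00–10:45, 12:15–14:45, 15:00–15:15, 17:15–20:00.
Eitan ∩ Uma: 15:00–18:30, 19:00–19:30.
Eitan ∩ Uma ∩ Viktor: 16:00–16:45, 19:00–19:30.
Eitan ∩ Uma ∩ Viktor ∩ Chen: 16:00–16:15, 19:00–19:30.
Eitan ∩ Uma ∩ Viktor ∩ Chen ∩ Aarav: 19:00–19:30.
Total common minutes: 30.

30 minutes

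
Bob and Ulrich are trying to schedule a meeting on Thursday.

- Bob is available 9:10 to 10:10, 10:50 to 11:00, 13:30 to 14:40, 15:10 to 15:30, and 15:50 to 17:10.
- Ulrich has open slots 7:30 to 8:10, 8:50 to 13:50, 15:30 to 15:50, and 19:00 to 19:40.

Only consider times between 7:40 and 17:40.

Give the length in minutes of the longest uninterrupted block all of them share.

60 minutes

Bob ∩ Ulrich: 09:10–10:10, 10:50–11:00, 13:30–13:50.
Restricted to 07:40–17:40: 09:10–10:10, 10:50–11:00, 13:30–13:50.
Common window lengths: 60, 10, 20 min; longest is 60.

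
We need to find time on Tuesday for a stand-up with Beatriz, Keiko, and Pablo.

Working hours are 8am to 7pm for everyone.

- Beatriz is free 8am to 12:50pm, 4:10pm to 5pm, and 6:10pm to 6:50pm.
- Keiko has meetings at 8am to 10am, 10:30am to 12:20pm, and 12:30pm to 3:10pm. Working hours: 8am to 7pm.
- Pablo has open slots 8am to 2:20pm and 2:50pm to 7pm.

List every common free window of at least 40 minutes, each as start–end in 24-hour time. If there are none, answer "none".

16:10–17:00, 18:10–18:50

Keiko free within 08:00–19:00: 10:00–10:30, 12:20–12:30, 15:10–19:00.
Beatriz ∩ Keiko: 10:00–10:30, 12:20–12:30, 16:10–17:00, 18:10–18:50.
Beatriz ∩ Keiko ∩ Pablo: 10:00–10:30, 12:20–12:30, 16:10–17:00, 18:10–18:50.
Windows ≥ 40 min: 16:10–17:00, 18:10–18:50.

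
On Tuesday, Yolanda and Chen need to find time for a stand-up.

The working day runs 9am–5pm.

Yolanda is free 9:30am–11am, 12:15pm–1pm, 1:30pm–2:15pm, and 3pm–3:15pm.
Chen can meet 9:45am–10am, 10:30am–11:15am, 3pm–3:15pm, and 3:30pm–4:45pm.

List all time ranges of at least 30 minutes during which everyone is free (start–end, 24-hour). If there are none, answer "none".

10:30–11:00

Yolanda ∩ Chen: 09:45–10:00, 10:30–11:00, 15:00–15:15.
Windows ≥ 30 min: 10:30–11:00.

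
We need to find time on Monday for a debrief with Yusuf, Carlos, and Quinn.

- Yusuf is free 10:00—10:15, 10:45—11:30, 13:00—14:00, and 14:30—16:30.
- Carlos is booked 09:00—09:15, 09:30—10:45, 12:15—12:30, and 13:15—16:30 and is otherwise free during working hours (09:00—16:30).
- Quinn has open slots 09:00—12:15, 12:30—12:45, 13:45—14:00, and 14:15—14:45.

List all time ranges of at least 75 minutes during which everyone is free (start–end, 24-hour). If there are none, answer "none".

none

Carlos free within 09:00–16:30: 09:15–09:30, 10:45–12:15, 12:30–13:15.
Yusuf ∩ Carlos: 10:45–11:30, 13:00–13:15.
Yusuf ∩ Carlos ∩ Quinn: 10:45–11:30.
Windows ≥ 75 min: (none).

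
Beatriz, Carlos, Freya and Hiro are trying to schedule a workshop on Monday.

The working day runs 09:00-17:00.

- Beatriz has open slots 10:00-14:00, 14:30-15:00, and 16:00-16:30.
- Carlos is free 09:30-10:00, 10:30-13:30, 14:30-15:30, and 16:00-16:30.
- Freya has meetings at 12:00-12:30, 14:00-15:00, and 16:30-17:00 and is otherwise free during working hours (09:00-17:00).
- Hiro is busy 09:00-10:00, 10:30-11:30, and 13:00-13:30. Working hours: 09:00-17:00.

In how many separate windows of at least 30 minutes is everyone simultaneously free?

3

Freya free within 09:00–17:00: 09:00–12:00, 12:30–14:00, 15:00–16:30.
Hiro free within 09:00–17:00: 10:00–10:30, 11:30–13:00, 13:30–17:00.
Beatriz ∩ Carlos: 10:30–13:30, 14:30–15:00, 16:00–16:30.
Beatriz ∩ Carlos ∩ Freya: 10:30–12:00, 12:30–13:30, 16:00–16:30.
Beatriz ∩ Carlos ∩ Freya ∩ Hiro: 11:30–12:00, 12:30–13:00, 16:00–16:30.
Windows ≥ 30 min: 11:30–12:00, 12:30–13:00, 16:00–16:30.
That's 3 windows.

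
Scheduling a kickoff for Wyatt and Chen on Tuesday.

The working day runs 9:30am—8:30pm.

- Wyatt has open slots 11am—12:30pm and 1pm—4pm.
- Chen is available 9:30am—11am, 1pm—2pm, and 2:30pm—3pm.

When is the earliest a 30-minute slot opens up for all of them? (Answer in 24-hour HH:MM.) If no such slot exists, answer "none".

13:00

Wyatt ∩ Chen: 13:00–14:00, 14:30–15:00.
Windows ≥ 30 min: 13:00–14:00, 14:30–15:00.
Earliest such window starts at 13:00.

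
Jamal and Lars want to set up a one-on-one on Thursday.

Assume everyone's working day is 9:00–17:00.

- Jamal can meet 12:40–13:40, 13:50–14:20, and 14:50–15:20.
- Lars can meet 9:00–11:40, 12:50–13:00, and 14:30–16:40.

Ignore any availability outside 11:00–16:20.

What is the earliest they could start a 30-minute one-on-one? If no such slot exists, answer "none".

14:50

Jamal ∩ Lars: 12:50–13:00, 14:50–15:20.
Restricted to 11:00–16:20: 12:50–13:00, 14:50–15:20.
Windows ≥ 30 min: 14:50–15:20.
Earliest such window starts at 14:50.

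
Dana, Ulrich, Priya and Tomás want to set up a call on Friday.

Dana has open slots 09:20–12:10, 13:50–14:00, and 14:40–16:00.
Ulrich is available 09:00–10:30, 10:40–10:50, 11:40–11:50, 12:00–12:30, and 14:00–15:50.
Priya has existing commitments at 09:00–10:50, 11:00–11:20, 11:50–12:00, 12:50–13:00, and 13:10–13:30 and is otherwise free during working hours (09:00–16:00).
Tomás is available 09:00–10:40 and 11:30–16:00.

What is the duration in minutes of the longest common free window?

Priya free within 09:00–16:00: 10:50–11:00, 11:20–11:50, 12:00–12:50, 13:00–13:10, 13:30–16:00.
Dana ∩ Ulrich: 09:20–10:30, 10:40–10:50, 11:40–11:50, 12:00–12:10, 14:40–15:50.
Dana ∩ Ulrich ∩ Priya: 11:40–11:50, 12:00–12:10, 14:40–15:50.
Dana ∩ Ulrich ∩ Priya ∩ Tomás: 11:40–11:50, 12:00–12:10, 14:40–15:50.
Common window lengths: 10, 10, 70 min; longest is 70.

70 minutes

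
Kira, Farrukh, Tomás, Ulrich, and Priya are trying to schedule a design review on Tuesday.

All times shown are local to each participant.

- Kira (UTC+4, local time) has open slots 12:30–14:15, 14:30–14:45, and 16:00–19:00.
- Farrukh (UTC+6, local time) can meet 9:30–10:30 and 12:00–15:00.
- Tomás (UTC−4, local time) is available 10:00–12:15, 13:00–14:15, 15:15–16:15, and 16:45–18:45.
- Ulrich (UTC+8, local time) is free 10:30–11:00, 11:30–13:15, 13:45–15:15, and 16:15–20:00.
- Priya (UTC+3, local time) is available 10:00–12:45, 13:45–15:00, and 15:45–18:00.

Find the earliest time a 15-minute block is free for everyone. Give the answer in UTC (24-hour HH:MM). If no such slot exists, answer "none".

Kira → UTC: 08:30–10:15, 10:30–10:45, 12:00–15:00.
Farrukh → UTC: 03:30–04:30, 06:00–09:00.
Tomás → UTC: 14:00–16:15, 17:00–18:15, 19:15–20:15, 20:45–22:45.
Ulrich → UTC: 02:30–03:00, 03:30–05:15, 05:45–07:15, 08:15–12:00.
Priya → UTC: 07:00–09:45, 10:45–12:00, 12:45–15:00.
Kira ∩ Farrukh: 08:30–09:00.
Kira ∩ Farrukh ∩ Tomás: (none).
Kira ∩ Farrukh ∩ Tomás ∩ Ulrich: (none).
Kira ∩ Farrukh ∩ Tomás ∩ Ulrich ∩ Priya: (none).
Windows ≥ 15 min: (none).

none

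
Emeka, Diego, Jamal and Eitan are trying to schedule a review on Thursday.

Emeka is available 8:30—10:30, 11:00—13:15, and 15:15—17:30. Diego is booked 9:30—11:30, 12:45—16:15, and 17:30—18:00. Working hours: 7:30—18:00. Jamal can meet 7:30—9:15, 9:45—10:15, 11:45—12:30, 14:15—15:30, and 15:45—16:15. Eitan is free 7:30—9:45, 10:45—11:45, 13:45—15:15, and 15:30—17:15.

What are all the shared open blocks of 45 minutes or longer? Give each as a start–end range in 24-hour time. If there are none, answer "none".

08:30–09:15

Diego free within 07:30–18:00: 07:30–09:30, 11:30–12:45, 16:15–17:30.
Emeka ∩ Diego: 08:30–09:30, 11:30–12:45, 16:15–17:30.
Emeka ∩ Diego ∩ Jamal: 08:30–09:15, 11:45–12:30.
Emeka ∩ Diego ∩ Jamal ∩ Eitan: 08:30–09:15.
Windows ≥ 45 min: 08:30–09:15.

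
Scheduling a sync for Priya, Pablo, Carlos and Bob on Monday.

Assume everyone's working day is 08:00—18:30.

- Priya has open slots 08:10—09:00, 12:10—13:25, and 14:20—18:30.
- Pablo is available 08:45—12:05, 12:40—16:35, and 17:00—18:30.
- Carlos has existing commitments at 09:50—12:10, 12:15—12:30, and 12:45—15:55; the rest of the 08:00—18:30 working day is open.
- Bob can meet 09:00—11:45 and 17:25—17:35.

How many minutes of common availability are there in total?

Carlos free within 08:00–18:30: 08:00–09:50, 12:10–12:15, 12:30–12:45, 15:55–18:30.
Priya ∩ Pablo: 08:45–09:00, 12:40–13:25, 14:20–16:35, 17:00–18:30.
Priya ∩ Pablo ∩ Carlos: 08:45–09:00, 12:40–12:45, 15:55–16:35, 17:00–18:30.
Priya ∩ Pablo ∩ Carlos ∩ Bob: 17:25–17:35.
Total common minutes: 10.

10 minutes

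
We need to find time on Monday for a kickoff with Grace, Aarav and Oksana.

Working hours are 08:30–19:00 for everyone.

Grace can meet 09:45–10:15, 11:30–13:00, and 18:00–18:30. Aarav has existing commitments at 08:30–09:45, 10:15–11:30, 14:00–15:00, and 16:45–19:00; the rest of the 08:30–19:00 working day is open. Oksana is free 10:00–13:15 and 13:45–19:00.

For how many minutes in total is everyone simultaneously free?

105 minutes

Aarav free within 08:30–19:00: 09:45–10:15, 11:30–14:00, 15:00–16:45.
Grace ∩ Aarav: 09:45–10:15, 11:30–13:00.
Grace ∩ Aarav ∩ Oksana: 10:00–10:15, 11:30–13:00.
Total common minutes: 15 + 90 = 105.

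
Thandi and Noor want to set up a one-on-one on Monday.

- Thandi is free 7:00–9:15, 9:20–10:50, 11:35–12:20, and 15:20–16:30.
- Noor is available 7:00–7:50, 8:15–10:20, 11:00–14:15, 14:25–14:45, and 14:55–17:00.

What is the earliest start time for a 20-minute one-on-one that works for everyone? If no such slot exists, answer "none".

07:00

Thandi ∩ Noor: 07:00–07:50, 08:15–09:15, 09:20–10:20, 11:35–12:20, 15:20–16:30.
Windows ≥ 20 min: 07:00–07:50, 08:15–09:15, 09:20–10:20, 11:35–12:20, 15:20–16:30.
Earliest such window starts at 07:00.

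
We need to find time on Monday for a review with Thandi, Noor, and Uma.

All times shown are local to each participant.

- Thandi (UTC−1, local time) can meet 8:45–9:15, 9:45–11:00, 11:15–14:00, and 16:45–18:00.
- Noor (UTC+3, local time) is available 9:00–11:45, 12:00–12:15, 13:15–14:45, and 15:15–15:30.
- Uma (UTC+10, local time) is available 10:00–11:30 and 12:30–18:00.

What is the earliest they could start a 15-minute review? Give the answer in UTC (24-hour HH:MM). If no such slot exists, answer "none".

Thandi → UTC: 09:45–10:15, 10:45–12:00, 12:15–15:00, 17:45–19:00.
Noor → UTC: 06:00–08:45, 09:00–09:15, 10:15–11:45, 12:15–12:30.
Uma → UTC: 00:00–01:30, 02:30–08:00.
Thandi ∩ Noor: 10:45–11:45, 12:15–12:30.
Thandi ∩ Noor ∩ Uma: (none).
Windows ≥ 15 min: (none).

none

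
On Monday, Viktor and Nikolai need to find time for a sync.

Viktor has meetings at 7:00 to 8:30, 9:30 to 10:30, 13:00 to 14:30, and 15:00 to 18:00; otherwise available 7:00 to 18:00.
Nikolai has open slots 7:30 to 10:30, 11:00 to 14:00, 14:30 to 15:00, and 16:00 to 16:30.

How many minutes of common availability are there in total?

Viktor free within 07:00–18:00: 08:30–09:30, 10:30–13:00, 14:30–15:00.
Viktor ∩ Nikolai: 08:30–09:30, 11:00–13:00, 14:30–15:00.
Total common minutes: 60 + 120 + 30 = 210.

210 minutes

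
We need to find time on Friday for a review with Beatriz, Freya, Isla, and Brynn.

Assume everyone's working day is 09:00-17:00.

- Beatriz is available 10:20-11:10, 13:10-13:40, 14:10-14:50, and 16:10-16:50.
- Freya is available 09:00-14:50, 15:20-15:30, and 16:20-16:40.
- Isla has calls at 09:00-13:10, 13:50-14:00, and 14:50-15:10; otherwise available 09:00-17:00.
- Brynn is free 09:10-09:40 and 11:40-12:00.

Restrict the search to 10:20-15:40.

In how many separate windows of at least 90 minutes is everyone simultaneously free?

0

Isla free within 09:00–17:00: 13:10–13:50, 14:00–14:50, 15:10–17:00.
Beatriz ∩ Freya: 10:20–11:10, 13:10–13:40, 14:10–14:50, 16:20–16:40.
Beatriz ∩ Freya ∩ Isla: 13:10–13:40, 14:10–14:50, 16:20–16:40.
Beatriz ∩ Freya ∩ Isla ∩ Brynn: (none).
Restricted to 10:20–15:40: (none).
Windows ≥ 90 min: (none).
That's 0 windows.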